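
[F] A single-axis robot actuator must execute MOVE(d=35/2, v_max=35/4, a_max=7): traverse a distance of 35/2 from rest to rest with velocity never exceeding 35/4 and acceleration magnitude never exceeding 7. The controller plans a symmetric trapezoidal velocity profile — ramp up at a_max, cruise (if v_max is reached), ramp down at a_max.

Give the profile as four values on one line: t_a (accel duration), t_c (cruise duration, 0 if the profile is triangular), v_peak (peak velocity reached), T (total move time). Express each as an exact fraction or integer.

vₘ²/aₘ = (35/4)²/7 = 175/16
35/2 ≥ 175/16 so v_max reached
t_a = (35/4)/7 = 5/4; v_peak = 35/4
d_cruise = 35/2 − 175/16 = 105/16; t_c = (105/16)/(35/4) = 3/4
T = 2·5/4 + 3/4 = 13/4

t_a=5/4 t_c=3/4 v_peak=35/4 T=13/4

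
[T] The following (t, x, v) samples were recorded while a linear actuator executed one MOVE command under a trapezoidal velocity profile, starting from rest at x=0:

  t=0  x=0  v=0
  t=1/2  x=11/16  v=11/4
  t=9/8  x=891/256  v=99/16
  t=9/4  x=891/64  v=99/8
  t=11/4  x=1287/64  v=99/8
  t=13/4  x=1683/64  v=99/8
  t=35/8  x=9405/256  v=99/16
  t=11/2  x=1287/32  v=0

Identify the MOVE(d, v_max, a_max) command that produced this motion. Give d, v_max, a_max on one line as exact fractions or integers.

d=1287/32 v_max=99/8 a_max=11/2

final state: t=11/2, x=1287/32, v=0 → d = 1287/32
a_max = (11/4−0)/(1/2−0) = 11/2
max v = 99/8 over t∈[9/4,13/4] → v_max = 99/8
check: 99/8·(9/4+1) = 1287/32 ✓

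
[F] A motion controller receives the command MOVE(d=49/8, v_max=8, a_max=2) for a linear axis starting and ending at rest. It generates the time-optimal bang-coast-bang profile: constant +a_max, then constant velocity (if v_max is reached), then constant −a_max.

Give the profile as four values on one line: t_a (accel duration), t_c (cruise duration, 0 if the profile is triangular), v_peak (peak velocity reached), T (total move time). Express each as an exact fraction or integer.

t_a=7/4 t_c=0 v_peak=7/2 T=7/2

vₘ²/aₘ = 8²/2 = 32
49/8 < 32 → triangular
v_peak = √(49/8·2) = √(49/4) = 7/2
t_a = (7/2)/2 = 7/4; t_c = 0
T = 2·7/4 = 7/2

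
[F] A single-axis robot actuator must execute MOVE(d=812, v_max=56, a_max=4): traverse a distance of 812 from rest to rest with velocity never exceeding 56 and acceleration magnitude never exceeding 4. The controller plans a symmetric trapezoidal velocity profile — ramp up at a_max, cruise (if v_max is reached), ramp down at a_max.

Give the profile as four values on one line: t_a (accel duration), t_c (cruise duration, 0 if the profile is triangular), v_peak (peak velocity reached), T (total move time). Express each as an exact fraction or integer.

vₘ²/aₘ = 56²/4 = 784
812 ≥ 784 so v_max reached
t_a = 56/4 = 14; v_peak = 56
d_cruise = 812 − 784 = 28; t_c = 28/56 = 1/2
T = 2·14 + 1/2 = 57/2

t_a=14 t_c=1/2 v_peak=56 T=57/2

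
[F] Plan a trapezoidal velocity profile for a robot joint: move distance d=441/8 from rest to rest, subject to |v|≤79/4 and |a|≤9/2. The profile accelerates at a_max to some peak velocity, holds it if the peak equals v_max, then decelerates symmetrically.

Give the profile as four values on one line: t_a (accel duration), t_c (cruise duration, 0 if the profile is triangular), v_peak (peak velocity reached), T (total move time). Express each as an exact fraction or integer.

(v_max)²/a_max = (79/4)²/(9/2) = 6241/72
441/8 < 6241/72 so t_c = 0
v_peak = √(441/8·9/2) = √(3969/16) = 63/4
t_a = (63/4)/(9/2) = 7/2; t_c = 0
T = 2·7/2 = 7

t_a=7/2 t_c=0 v_peak=63/4 T=7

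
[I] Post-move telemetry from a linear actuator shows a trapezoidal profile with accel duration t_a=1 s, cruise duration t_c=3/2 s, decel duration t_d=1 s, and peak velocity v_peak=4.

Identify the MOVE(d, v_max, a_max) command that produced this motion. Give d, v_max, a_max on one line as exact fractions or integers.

a_max = 4/1 = 4
d_a = ½·4·1 = 2; d_c = 4·3/2 = 6
d = 2·2 + 6 = 10
t_c = 3/2 > 0 so v_max = 4

d=10 v_max=4 a_max=4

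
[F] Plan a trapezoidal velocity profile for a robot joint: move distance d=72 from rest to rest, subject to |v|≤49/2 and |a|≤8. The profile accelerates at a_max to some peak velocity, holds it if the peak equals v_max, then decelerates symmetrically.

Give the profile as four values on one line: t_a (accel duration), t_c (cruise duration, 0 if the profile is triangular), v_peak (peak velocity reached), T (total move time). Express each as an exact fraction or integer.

t_a=3 t_c=0 v_peak=24 T=6

(v_max)²/a_max = (49/2)²/8 = 2401/32
72 < 2401/32 ⇒ no cruise
v_peak = √(72·8) = √576 = 24
t_a = 24/8 = 3; t_c = 0
T = 2·3 = 6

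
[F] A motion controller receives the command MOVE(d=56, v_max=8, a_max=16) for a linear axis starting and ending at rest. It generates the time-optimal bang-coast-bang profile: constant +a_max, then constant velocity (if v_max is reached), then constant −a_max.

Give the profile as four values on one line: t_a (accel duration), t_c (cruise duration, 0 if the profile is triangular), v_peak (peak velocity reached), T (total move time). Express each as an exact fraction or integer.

t_a=1/2 t_c=13/2 v_peak=8 T=15/2

vₘ²/aₘ = 8²/16 = 4
56 ≥ 4 so v_max reached
t_a = 8/16 = 1/2; v_peak = 8
d_cruise = 56 − 4 = 52; t_c = 52/8 = 13/2
T = 2·1/2 + 13/2 = 15/2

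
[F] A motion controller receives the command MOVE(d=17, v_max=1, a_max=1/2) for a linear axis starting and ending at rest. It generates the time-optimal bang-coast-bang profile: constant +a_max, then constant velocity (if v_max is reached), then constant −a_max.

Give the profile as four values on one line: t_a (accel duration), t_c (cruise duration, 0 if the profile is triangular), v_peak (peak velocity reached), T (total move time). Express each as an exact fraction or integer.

t_a=2 t_c=15 v_peak=1 T=19

v_max²/a_max = 1²/(1/2) = 2
17 ≥ 2 so v_max reached
t_a = 1/(1/2) = 2; v_peak = 1
d_cruise = 17 − 2 = 15; t_c = 15/1 = 15
T = 2·2 + 15 = 19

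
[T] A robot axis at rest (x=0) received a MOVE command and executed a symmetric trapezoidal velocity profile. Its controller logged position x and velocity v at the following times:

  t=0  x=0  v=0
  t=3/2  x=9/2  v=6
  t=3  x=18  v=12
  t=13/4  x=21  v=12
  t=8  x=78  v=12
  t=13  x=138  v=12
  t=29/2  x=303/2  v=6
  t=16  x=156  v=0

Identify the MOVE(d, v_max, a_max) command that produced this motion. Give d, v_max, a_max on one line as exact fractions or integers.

d=156 v_max=12 a_max=4

final state: t=16, x=156, v=0 → d = 156
a_max = (6−0)/(3/2−0) = 4
max v = 12 over t∈[3,13] → v_max = 12
check: 12·(3+10) = 156 ✓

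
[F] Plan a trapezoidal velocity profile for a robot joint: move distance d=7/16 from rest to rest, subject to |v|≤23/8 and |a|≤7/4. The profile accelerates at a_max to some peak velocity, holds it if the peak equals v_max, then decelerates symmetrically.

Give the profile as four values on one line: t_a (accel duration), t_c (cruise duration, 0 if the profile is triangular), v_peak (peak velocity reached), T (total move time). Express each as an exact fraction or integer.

vₘ²/aₘ = (23/8)²/(7/4) = 529/112
7/16 < 529/112 ⇒ no cruise
v_peak = √(7/16·7/4) = √(49/64) = 7/8
t_a = (7/8)/(7/4) = 1/2; t_c = 0
T = 2·1/2 = 1

t_a=1/2 t_c=0 v_peak=7/8 T=1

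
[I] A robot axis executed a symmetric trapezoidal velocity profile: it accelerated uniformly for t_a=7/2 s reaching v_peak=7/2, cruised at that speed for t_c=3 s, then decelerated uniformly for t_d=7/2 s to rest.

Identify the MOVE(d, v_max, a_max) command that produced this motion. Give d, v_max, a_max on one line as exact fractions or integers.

d=91/4 v_max=7/2 a_max=1

a_max = (7/2)/(7/2) = 1
d_a = ½·7/2·7/2 = 49/8; d_c = 7/2·3 = 21/2
d = 2·49/8 + 21/2 = 91/4
t_c = 3 > 0 ⇒ limit active, v_max = 7/2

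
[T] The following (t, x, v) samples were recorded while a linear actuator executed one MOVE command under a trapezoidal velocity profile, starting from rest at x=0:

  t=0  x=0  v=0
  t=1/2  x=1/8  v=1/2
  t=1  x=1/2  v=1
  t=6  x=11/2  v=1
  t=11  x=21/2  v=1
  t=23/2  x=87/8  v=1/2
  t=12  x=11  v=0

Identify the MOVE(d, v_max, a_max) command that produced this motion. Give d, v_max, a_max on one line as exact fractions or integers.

d=11 v_max=1 a_max=1

final state: t=12, x=11, v=0 → d = 11
a_max = (1/2−0)/(1/2−0) = 1
max v = 1 over t∈[1,11] → v_max = 1
check: 1·(1+10) = 11 ✓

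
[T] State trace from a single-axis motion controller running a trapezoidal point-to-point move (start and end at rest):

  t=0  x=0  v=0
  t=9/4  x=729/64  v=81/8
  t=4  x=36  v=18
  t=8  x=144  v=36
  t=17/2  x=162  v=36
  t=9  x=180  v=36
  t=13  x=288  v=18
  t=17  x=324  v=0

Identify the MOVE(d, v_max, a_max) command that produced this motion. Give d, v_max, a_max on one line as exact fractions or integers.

d=324 v_max=36 a_max=9/2

final state: t=17, x=324, v=0 → d = 324
a_max = (81/8−0)/(9/4−0) = 9/2
max v = 36 over t∈[8,9] → v_max = 36
check: 36·(8+1) = 324 ✓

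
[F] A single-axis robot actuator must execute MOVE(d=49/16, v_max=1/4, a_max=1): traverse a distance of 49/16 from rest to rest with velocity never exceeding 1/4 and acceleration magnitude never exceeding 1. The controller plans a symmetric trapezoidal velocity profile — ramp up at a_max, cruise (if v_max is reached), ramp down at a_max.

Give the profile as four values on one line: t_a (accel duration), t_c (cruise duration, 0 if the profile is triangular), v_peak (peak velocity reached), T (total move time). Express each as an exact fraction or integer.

(v_max)²/a_max = (1/4)²/1 = 1/16
49/16 ≥ 1/16 → trapezoidal
t_a = (1/4)/1 = 1/4; v_peak = 1/4
d_cruise = 49/16 − 1/16 = 3; t_c = 3/(1/4) = 12
T = 2·1/4 + 12 = 25/2

t_a=1/4 t_c=12 v_peak=1/4 T=25/2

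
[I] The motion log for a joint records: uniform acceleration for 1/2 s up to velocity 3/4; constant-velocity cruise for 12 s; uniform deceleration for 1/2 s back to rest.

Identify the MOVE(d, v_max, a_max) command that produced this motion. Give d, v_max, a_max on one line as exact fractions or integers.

a_max = (3/4)/(1/2) = 3/2
d_a = ½·3/4·1/2 = 3/16; d_c = 3/4·12 = 9
d = 2·3/16 + 9 = 75/8
t_c = 12 > 0 so v_max = 3/4

d=75/8 v_max=3/4 a_max=3/2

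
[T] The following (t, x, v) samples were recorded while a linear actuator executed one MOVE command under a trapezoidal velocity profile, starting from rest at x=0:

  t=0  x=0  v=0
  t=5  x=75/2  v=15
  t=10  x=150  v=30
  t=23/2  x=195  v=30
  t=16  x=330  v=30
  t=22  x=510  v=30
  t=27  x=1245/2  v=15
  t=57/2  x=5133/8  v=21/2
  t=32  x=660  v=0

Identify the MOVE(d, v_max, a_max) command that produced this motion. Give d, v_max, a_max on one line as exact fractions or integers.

final state: t=32, x=660, v=0 → d = 660
a_max = (15−0)/(5−0) = 3
max v = 30 over t∈[10,22] → v_max = 30
check: 30·(10+12) = 660 ✓

d=660 v_max=30 a_max=3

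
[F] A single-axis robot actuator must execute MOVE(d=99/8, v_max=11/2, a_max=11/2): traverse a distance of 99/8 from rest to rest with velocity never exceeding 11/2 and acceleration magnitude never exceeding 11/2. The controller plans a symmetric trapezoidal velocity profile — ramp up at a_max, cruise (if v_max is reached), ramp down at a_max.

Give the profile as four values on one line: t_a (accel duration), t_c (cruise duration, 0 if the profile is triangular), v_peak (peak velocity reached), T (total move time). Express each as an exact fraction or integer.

vₘ²/aₘ = (11/2)²/(11/2) = 11/2
99/8 ≥ 11/2 ⇒ cruise phase
t_a = (11/2)/(11/2) = 1; v_peak = 11/2
d_cruise = 99/8 − 11/2 = 55/8; t_c = (55/8)/(11/2) = 5/4
T = 2·1 + 5/4 = 13/4

t_a=1 t_c=5/4 v_peak=11/2 T=13/4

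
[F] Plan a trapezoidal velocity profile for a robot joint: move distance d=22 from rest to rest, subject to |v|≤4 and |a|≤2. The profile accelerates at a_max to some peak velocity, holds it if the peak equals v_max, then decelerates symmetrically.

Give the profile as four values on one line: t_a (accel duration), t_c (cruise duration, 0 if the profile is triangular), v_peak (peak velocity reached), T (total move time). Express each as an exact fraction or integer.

vₘ²/aₘ = 4²/2 = 8
22 ≥ 8 so v_max reached
t_a = 4/2 = 2; v_peak = 4
d_cruise = 22 − 8 = 14; t_c = 14/4 = 7/2
T = 2·2 + 7/2 = 15/2

t_a=2 t_c=7/2 v_peak=4 T=15/2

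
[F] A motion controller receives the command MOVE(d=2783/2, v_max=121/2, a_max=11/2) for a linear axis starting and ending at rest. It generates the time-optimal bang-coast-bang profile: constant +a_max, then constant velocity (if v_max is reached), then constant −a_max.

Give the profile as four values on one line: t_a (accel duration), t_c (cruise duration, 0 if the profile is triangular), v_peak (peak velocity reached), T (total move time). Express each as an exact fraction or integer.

t_a=11 t_c=12 v_peak=121/2 T=34

(v_max)²/a_max = (121/2)²/(11/2) = 1331/2
2783/2 ≥ 1331/2 → trapezoidal
t_a = (121/2)/(11/2) = 11; v_peak = 121/2
d_cruise = 2783/2 − 1331/2 = 726; t_c = 726/(121/2) = 12
T = 2·11 + 12 = 34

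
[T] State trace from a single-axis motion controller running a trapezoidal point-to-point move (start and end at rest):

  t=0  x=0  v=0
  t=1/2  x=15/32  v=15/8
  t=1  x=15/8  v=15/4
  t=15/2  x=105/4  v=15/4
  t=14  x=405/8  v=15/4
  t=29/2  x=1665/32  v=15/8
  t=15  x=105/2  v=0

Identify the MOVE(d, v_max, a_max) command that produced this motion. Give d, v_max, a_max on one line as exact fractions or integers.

final state: t=15, x=105/2, v=0 → d = 105/2
a_max = (15/8−0)/(1/2−0) = 15/4
max v = 15/4 over t∈[1,14] → v_max = 15/4
check: 15/4·(1+13) = 105/2 ✓

d=105/2 v_max=15/4 a_max=15/4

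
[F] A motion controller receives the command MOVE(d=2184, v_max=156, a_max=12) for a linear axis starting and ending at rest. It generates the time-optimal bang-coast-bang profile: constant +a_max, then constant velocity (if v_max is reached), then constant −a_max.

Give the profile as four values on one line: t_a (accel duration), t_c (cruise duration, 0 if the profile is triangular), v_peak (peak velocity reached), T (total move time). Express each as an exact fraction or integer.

v_max²/a_max = 156²/12 = 2028
2184 ≥ 2028 ⇒ cruise phase
t_a = 156/12 = 13; v_peak = 156
d_cruise = 2184 − 2028 = 156; t_c = 156/156 = 1
T = 2·13 + 1 = 27

t_a=13 t_c=1 v_peak=156 T=27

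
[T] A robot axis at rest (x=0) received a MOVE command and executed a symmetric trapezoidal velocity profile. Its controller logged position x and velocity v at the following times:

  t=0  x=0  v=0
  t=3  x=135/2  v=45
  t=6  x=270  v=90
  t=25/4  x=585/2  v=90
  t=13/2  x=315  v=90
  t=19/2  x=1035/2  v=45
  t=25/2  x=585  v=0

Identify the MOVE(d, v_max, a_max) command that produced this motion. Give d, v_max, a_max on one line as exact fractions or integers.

final state: t=25/2, x=585, v=0 → d = 585
a_max = (45−0)/(3−0) = 15
max v = 90 over t∈[6,13/2] → v_max = 90
check: 90·(6+1/2) = 585 ✓

d=585 v_max=90 a_max=15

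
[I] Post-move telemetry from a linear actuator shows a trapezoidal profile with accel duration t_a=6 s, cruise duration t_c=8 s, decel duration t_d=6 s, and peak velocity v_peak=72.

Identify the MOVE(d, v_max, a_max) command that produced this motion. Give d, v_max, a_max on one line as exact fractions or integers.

a_max = 72/6 = 12
d_a = ½·72·6 = 216; d_c = 72·8 = 576
d = 2·216 + 576 = 1008
t_c = 8 > 0 ⇒ limit active, v_max = 72

d=1008 v_max=72 a_max=12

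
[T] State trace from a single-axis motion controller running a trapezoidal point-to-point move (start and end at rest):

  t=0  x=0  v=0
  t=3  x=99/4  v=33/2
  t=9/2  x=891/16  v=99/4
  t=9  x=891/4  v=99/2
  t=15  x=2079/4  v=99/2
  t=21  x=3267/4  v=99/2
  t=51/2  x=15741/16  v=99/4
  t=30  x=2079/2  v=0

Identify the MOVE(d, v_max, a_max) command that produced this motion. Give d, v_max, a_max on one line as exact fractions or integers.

final state: t=30, x=2079/2, v=0 → d = 2079/2
a_max = (33/2−0)/(3−0) = 11/2
max v = 99/2 over t∈[9,21] → v_max = 99/2
check: 99/2·(9+12) = 2079/2 ✓

d=2079/2 v_max=99/2 a_max=11/2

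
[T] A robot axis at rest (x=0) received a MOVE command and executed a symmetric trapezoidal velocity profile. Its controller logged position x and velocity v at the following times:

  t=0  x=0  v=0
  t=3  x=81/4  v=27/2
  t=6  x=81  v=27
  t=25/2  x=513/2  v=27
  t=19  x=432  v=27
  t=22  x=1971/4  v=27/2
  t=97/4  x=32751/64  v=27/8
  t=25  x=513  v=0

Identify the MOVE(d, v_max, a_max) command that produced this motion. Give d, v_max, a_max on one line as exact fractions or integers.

final state: t=25, x=513, v=0 → d = 513
a_max = (27/2−0)/(3−0) = 9/2
max v = 27 over t∈[6,19] → v_max = 27
check: 27·(6+13) = 513 ✓

d=513 v_max=27 a_max=9/2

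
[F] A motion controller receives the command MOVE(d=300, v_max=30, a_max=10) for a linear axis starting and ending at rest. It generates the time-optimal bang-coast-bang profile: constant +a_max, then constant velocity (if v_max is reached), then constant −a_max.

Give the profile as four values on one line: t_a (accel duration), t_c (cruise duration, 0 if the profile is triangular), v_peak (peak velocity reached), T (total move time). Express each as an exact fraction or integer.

t_a=3 t_c=7 v_peak=30 T=13

(v_max)²/a_max = 30²/10 = 90
300 ≥ 90 so v_max reached
t_a = 30/10 = 3; v_peak = 30
d_cruise = 300 − 90 = 210; t_c = 210/30 = 7
T = 2·3 + 7 = 13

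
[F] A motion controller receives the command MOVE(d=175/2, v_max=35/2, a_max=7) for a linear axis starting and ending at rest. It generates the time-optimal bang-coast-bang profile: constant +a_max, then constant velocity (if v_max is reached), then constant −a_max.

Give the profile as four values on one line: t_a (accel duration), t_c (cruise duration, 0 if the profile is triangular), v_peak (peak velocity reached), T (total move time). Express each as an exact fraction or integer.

vₘ²/aₘ = (35/2)²/7 = 175/4
175/2 ≥ 175/4 ⇒ cruise phase
t_a = (35/2)/7 = 5/2; v_peak = 35/2
d_cruise = 175/2 − 175/4 = 175/4; t_c = (175/4)/(35/2) = 5/2
T = 2·5/2 + 5/2 = 15/2

t_a=5/2 t_c=5/2 v_peak=35/2 T=15/2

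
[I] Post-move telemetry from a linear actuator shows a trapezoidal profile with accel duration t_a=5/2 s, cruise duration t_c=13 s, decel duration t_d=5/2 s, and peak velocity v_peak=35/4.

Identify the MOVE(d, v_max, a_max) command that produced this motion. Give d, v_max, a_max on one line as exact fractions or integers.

d=1085/8 v_max=35/4 a_max=7/2

a_max = (35/4)/(5/2) = 7/2
d_a = ½·35/4·5/2 = 175/16; d_c = 35/4·13 = 455/4
d = 2·175/16 + 455/4 = 1085/8
t_c = 13 > 0 → v_max = v_peak = 35/4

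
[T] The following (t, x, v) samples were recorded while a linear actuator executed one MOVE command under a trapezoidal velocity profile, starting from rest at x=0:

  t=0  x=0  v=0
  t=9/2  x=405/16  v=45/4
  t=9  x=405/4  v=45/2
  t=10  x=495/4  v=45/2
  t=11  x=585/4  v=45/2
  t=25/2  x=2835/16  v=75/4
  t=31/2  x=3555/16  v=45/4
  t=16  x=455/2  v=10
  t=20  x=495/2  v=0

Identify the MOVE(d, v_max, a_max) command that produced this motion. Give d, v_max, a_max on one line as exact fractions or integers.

d=495/2 v_max=45/2 a_max=5/2

final state: t=20, x=495/2, v=0 → d = 495/2
a_max = (45/4−0)/(9/2−0) = 5/2
max v = 45/2 over t∈[9,11] → v_max = 45/2
check: 45/2·(9+2) = 495/2 ✓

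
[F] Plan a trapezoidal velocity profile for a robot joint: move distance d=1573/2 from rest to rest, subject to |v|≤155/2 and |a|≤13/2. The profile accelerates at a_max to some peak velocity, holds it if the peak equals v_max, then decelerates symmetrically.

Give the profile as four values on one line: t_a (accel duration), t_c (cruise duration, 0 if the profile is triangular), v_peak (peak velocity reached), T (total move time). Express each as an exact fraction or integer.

t_a=11 t_c=0 v_peak=143/2 T=22

(v_max)²/a_max = (155/2)²/(13/2) = 24025/26
1573/2 < 24025/26 so t_c = 0
v_peak = √(1573/2·13/2) = √(20449/4) = 143/2
t_a = (143/2)/(13/2) = 11; t_c = 0
T = 2·11 = 22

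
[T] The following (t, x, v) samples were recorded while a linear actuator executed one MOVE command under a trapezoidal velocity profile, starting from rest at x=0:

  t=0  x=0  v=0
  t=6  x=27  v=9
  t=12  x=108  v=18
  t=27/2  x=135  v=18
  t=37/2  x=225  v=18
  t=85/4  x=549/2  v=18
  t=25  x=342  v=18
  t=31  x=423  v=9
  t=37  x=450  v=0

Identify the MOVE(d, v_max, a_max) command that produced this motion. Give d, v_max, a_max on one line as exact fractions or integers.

final state: t=37, x=450, v=0 → d = 450
a_max = (9−0)/(6−0) = 3/2
max v = 18 over t∈[12,25] → v_max = 18
check: 18·(12+13) = 450 ✓

d=450 v_max=18 a_max=3/2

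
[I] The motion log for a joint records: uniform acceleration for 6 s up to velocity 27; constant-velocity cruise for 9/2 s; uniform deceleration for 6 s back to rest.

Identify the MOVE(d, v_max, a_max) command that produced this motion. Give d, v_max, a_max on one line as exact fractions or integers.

a_max = 27/6 = 9/2
d_a = ½·27·6 = 81; d_c = 27·9/2 = 243/2
d = 2·81 + 243/2 = 567/2
t_c = 9/2 > 0 so v_max = 27

d=567/2 v_max=27 a_max=9/2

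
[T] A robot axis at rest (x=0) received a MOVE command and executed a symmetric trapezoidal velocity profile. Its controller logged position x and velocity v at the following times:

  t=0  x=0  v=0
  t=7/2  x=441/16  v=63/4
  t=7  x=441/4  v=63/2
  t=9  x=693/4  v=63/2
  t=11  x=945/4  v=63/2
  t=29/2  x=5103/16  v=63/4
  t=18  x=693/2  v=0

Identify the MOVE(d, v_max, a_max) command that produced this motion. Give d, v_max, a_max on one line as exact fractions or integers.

d=693/2 v_max=63/2 a_max=9/2

final state: t=18, x=693/2, v=0 → d = 693/2
a_max = (63/4−0)/(7/2−0) = 9/2
max v = 63/2 over t∈[7,11] → v_max = 63/2
check: 63/2·(7+4) = 693/2 ✓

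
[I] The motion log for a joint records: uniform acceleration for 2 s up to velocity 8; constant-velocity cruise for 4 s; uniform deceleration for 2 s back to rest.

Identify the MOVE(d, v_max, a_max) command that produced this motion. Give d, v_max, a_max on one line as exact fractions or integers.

a_max = 8/2 = 4
d_a = ½·8·2 = 8; d_c = 8·4 = 32
d = 2·8 + 32 = 48
t_c = 4 > 0 ⇒ limit active, v_max = 8

d=48 v_max=8 a_max=4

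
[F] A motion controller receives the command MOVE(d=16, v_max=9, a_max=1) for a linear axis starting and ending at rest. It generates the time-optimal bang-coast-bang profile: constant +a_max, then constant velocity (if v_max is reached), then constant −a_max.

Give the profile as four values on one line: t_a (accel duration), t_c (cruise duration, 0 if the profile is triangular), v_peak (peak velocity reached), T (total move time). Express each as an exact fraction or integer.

t_a=4 t_c=0 v_peak=4 T=8

(v_max)²/a_max = 9²/1 = 81
16 < 81 so t_c = 0
v_peak = √(16·1) = √16 = 4
t_a = 4/1 = 4; t_c = 0
T = 2·4 = 8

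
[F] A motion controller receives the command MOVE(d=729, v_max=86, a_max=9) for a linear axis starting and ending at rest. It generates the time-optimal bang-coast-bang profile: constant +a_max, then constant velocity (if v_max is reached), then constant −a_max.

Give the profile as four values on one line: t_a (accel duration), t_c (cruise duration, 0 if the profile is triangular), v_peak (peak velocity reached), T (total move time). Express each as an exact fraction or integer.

t_a=9 t_c=0 v_peak=81 T=18

v_max²/a_max = 86²/9 = 7396/9
729 < 7396/9 so t_c = 0
v_peak = √(729·9) = √6561 = 81
t_a = 81/9 = 9; t_c = 0
T = 2·9 = 18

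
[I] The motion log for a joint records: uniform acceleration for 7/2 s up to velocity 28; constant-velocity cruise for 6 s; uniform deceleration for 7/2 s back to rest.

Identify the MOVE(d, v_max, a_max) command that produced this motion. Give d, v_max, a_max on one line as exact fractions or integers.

d=266 v_max=28 a_max=8

a_max = 28/(7/2) = 8
d_a = ½·28·7/2 = 49; d_c = 28·6 = 168
d = 2·49 + 168 = 266
t_c = 6 > 0 ⇒ limit active, v_max = 28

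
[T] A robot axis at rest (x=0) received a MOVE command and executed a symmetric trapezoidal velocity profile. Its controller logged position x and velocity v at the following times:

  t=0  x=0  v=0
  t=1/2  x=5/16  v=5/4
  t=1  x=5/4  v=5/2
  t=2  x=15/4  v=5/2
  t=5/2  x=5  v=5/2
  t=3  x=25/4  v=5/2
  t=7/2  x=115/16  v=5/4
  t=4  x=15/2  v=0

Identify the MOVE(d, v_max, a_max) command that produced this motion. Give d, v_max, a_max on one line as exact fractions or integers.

final state: t=4, x=15/2, v=0 → d = 15/2
a_max = (5/4−0)/(1/2−0) = 5/2
max v = 5/2 over t∈[1,3] → v_max = 5/2
check: 5/2·(1+2) = 15/2 ✓

d=15/2 v_max=5/2 a_max=5/2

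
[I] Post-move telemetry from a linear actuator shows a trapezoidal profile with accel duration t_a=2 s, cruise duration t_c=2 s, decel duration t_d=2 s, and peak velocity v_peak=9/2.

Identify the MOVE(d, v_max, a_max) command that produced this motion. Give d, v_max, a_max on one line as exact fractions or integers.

d=18 v_max=9/2 a_max=9/4

a_max = (9/2)/2 = 9/4
d_a = ½·9/2·2 = 9/2; d_c = 9/2·2 = 9
d = 2·9/2 + 9 = 18
t_c = 2 > 0 so v_max = 9/2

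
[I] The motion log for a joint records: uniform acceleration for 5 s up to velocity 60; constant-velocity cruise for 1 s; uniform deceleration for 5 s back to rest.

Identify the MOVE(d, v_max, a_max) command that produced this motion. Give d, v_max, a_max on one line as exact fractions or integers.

d=360 v_max=60 a_max=12

a_max = 60/5 = 12
d_a = ½·60·5 = 150; d_c = 60·1 = 60
d = 2·150 + 60 = 360
t_c = 1 > 0 → v_max = v_peak = 60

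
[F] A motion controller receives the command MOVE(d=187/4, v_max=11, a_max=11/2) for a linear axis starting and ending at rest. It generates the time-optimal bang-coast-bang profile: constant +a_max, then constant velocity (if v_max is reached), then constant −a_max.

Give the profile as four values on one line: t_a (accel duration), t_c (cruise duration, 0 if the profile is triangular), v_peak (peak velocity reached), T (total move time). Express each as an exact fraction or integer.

t_a=2 t_c=9/4 v_peak=11 T=25/4

vₘ²/aₘ = 11²/(11/2) = 22
187/4 ≥ 22 → trapezoidal
t_a = 11/(11/2) = 2; v_peak = 11
d_cruise = 187/4 − 22 = 99/4; t_c = (99/4)/11 = 9/4
T = 2·2 + 9/4 = 25/4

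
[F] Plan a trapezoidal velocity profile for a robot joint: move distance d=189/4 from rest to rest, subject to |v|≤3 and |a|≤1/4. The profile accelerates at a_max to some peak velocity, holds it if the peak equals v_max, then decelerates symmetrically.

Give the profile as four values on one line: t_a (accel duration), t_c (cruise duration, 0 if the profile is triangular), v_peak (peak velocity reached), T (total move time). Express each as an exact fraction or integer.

t_a=12 t_c=15/4 v_peak=3 T=111/4

vₘ²/aₘ = 3²/(1/4) = 36
189/4 ≥ 36 so v_max reached
t_a = 3/(1/4) = 12; v_peak = 3
d_cruise = 189/4 − 36 = 45/4; t_c = (45/4)/3 = 15/4
T = 2·12 + 15/4 = 111/4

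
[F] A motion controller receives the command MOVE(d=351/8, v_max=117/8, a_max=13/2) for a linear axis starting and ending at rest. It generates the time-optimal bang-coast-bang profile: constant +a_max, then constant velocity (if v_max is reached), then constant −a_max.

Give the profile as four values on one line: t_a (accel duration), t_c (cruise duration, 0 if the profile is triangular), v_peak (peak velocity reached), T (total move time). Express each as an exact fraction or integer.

(v_max)²/a_max = (117/8)²/(13/2) = 1053/32
351/8 ≥ 1053/32 ⇒ cruise phase
t_a = (117/8)/(13/2) = 9/4; v_peak = 117/8
d_cruise = 351/8 − 1053/32 = 351/32; t_c = (351/32)/(117/8) = 3/4
T = 2·9/4 + 3/4 = 21/4

t_a=9/4 t_c=3/4 v_peak=117/8 T=21/4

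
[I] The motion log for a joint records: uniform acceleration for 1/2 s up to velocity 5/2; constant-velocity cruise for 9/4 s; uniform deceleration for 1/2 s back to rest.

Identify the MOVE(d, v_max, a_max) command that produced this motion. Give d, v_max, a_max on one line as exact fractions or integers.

a_max = (5/2)/(1/2) = 5
d_a = ½·5/2·1/2 = 5/8; d_c = 5/2·9/4 = 45/8
d = 2·5/8 + 45/8 = 55/8
t_c = 9/4 > 0 so v_max = 5/2

d=55/8 v_max=5/2 a_max=5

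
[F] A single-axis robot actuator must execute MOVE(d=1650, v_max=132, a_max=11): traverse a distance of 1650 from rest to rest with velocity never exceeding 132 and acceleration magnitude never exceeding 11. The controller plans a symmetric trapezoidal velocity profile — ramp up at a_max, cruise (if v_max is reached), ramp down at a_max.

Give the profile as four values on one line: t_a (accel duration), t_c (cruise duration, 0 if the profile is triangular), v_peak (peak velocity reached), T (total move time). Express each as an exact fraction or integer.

t_a=12 t_c=1/2 v_peak=132 T=49/2

vₘ²/aₘ = 132²/11 = 1584
1650 ≥ 1584 ⇒ cruise phase
t_a = 132/11 = 12; v_peak = 132
d_cruise = 1650 − 1584 = 66; t_c = 66/132 = 1/2
T = 2·12 + 1/2 = 49/2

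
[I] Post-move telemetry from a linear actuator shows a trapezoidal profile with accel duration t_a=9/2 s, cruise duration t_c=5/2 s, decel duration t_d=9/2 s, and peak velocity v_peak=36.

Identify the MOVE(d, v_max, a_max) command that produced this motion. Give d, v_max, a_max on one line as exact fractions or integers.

d=252 v_max=36 a_max=8

a_max = 36/(9/2) = 8
d_a = ½·36·9/2 = 81; d_c = 36·5/2 = 90
d = 2·81 + 90 = 252
t_c = 5/2 > 0 ⇒ limit active, v_max = 36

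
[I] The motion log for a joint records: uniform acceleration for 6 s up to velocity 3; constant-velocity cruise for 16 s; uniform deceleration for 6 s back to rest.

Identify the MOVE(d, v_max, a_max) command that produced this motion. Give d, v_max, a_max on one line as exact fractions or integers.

a_max = 3/6 = 1/2
d_a = ½·3·6 = 9; d_c = 3·16 = 48
d = 2·9 + 48 = 66
t_c = 16 > 0 ⇒ limit active, v_max = 3

d=66 v_max=3 a_max=1/2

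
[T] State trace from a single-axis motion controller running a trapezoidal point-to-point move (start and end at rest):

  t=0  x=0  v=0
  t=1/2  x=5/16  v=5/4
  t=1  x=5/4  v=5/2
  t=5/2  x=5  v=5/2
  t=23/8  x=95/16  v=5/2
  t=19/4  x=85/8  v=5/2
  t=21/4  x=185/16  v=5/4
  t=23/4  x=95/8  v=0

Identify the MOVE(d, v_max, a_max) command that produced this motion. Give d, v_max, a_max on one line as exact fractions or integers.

final state: t=23/4, x=95/8, v=0 → d = 95/8
a_max = (5/4−0)/(1/2−0) = 5/2
max v = 5/2 over t∈[1,19/4] → v_max = 5/2
check: 5/2·(1+15/4) = 95/8 ✓

d=95/8 v_max=5/2 a_max=5/2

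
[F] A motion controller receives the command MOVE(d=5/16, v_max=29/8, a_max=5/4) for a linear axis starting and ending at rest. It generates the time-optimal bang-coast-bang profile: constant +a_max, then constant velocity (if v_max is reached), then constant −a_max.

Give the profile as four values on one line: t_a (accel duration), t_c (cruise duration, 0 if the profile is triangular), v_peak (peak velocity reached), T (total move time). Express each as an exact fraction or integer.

(v_max)²/a_max = (29/8)²/(5/4) = 841/80
5/16 < 841/80 so t_c = 0
v_peak = √(5/16·5/4) = √(25/64) = 5/8
t_a = (5/8)/(5/4) = 1/2; t_c = 0
T = 2·1/2 = 1

t_a=1/2 t_c=0 v_peak=5/8 T=1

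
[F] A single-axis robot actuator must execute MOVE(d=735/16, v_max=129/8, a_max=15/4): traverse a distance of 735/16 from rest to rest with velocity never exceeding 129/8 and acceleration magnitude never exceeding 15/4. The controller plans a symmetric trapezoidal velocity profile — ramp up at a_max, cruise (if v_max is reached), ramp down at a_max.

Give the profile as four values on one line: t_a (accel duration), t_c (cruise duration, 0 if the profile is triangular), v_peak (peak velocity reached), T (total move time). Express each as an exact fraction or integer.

t_a=7/2 t_c=0 v_peak=105/8 T=7

(v_max)²/a_max = (129/8)²/(15/4) = 5547/80
735/16 < 5547/80 → triangular
v_peak = √(735/16·15/4) = √(11025/64) = 105/8
t_a = (105/8)/(15/4) = 7/2; t_c = 0
T = 2·7/2 = 7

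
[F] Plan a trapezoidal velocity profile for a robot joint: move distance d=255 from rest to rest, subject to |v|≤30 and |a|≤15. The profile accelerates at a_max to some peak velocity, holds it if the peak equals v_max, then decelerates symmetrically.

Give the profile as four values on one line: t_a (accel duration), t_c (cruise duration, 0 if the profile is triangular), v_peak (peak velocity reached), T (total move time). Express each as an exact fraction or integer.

vₘ²/aₘ = 30²/15 = 60
255 ≥ 60 ⇒ cruise phase
t_a = 30/15 = 2; v_peak = 30
d_cruise = 255 − 60 = 195; t_c = 195/30 = 13/2
T = 2·2 + 13/2 = 21/2

t_a=2 t_c=13/2 v_peak=30 T=21/2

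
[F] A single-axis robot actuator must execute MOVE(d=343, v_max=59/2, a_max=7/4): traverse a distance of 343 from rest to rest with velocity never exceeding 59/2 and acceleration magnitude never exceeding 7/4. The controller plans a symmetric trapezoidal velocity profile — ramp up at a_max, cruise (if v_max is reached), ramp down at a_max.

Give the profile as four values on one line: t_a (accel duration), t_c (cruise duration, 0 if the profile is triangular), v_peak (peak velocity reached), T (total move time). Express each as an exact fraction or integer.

vₘ²/aₘ = (59/2)²/(7/4) = 3481/7
343 < 3481/7 → triangular
v_peak = √(343·7/4) = √(2401/4) = 49/2
t_a = (49/2)/(7/4) = 14; t_c = 0
T = 2·14 = 28

t_a=14 t_c=0 v_peak=49/2 T=28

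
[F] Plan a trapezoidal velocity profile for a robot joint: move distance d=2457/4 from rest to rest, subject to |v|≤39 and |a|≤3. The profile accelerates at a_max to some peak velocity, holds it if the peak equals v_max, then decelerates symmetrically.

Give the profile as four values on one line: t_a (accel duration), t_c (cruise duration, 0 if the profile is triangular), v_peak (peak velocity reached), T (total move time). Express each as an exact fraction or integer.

t_a=13 t_c=11/4 v_peak=39 T=115/4

(v_max)²/a_max = 39²/3 = 507
2457/4 ≥ 507 → trapezoidal
t_a = 39/3 = 13; v_peak = 39
d_cruise = 2457/4 − 507 = 429/4; t_c = (429/4)/39 = 11/4
T = 2·13 + 11/4 = 115/4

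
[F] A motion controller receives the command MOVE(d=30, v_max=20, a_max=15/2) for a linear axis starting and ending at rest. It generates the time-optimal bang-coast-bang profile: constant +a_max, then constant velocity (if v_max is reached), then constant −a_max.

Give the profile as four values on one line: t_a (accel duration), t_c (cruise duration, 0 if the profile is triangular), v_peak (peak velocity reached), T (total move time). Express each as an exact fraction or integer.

t_a=2 t_c=0 v_peak=15 T=4

vₘ²/aₘ = 20²/(15/2) = 160/3
30 < 160/3 → triangular
v_peak = √(30·15/2) = √225 = 15
t_a = 15/(15/2) = 2; t_c = 0
T = 2·2 = 4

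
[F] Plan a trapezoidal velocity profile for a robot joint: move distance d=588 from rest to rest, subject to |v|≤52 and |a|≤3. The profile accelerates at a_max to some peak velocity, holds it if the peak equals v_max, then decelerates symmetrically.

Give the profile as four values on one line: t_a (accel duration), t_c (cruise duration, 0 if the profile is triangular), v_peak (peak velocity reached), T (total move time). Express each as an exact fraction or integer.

t_a=14 t_c=0 v_peak=42 T=28

v_max²/a_max = 52²/3 = 2704/3
588 < 2704/3 ⇒ no cruise
v_peak = √(588·3) = √1764 = 42
t_a = 42/3 = 14; t_c = 0
T = 2·14 = 28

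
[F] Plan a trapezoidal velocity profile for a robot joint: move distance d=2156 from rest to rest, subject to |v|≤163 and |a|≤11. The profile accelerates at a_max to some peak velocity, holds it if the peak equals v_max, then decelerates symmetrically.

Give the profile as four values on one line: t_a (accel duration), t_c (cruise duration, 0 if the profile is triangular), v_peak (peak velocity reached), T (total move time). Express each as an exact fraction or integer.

vₘ²/aₘ = 163²/11 = 26569/11
2156 < 26569/11 → triangular
v_peak = √(2156·11) = √23716 = 154
t_a = 154/11 = 14; t_c = 0
T = 2·14 = 28

t_a=14 t_c=0 v_peak=154 T=28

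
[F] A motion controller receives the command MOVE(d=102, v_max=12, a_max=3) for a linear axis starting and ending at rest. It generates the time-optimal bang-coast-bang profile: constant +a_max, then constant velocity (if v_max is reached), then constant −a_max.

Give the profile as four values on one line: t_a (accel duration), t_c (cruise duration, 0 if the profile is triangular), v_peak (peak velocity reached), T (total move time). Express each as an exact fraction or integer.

t_a=4 t_c=9/2 v_peak=12 T=25/2

vₘ²/aₘ = 12²/3 = 48
102 ≥ 48 → trapezoidal
t_a = 12/3 = 4; v_peak = 12
d_cruise = 102 − 48 = 54; t_c = 54/12 = 9/2
T = 2·4 + 9/2 = 25/2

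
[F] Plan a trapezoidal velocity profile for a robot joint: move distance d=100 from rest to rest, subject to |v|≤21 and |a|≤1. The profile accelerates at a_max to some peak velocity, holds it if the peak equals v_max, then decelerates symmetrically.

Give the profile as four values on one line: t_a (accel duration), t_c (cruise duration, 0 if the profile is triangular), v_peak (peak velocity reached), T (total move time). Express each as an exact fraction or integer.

v_max²/a_max = 21²/1 = 441
100 < 441 ⇒ no cruise
v_peak = √(100·1) = √100 = 10
t_a = 10/1 = 10; t_c = 0
T = 2·10 = 20

t_a=10 t_c=0 v_peak=10 T=20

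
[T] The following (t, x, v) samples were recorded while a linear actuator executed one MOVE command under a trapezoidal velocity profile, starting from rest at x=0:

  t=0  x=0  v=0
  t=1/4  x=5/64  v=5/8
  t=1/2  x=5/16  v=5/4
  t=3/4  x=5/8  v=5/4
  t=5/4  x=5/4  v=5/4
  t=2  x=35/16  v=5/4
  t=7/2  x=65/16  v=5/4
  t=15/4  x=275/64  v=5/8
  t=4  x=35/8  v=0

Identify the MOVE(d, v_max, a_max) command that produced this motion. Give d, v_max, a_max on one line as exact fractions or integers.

final state: t=4, x=35/8, v=0 → d = 35/8
a_max = (5/8−0)/(1/4−0) = 5/2
max v = 5/4 over t∈[1/2,7/2] → v_max = 5/4
check: 5/4·(1/2+3) = 35/8 ✓

d=35/8 v_max=5/4 a_max=5/2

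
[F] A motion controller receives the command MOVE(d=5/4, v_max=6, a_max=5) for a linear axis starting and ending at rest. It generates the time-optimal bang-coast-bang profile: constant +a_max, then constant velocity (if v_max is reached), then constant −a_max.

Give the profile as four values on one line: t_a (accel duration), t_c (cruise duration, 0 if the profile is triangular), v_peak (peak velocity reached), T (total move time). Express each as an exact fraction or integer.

t_a=1/2 t_c=0 v_peak=5/2 T=1

v_max²/a_max = 6²/5 = 36/5
5/4 < 36/5 → triangular
v_peak = √(5/4·5) = √(25/4) = 5/2
t_a = (5/2)/5 = 1/2; t_c = 0
T = 2·1/2 = 1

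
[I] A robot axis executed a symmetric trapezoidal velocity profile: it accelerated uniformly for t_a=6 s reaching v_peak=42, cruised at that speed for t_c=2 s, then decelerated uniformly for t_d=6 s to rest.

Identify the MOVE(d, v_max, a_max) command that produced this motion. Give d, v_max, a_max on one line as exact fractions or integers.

a_max = 42/6 = 7
d_a = ½·42·6 = 126; d_c = 42·2 = 84
d = 2·126 + 84 = 336
t_c = 2 > 0 → v_max = v_peak = 42

d=336 v_max=42 a_max=7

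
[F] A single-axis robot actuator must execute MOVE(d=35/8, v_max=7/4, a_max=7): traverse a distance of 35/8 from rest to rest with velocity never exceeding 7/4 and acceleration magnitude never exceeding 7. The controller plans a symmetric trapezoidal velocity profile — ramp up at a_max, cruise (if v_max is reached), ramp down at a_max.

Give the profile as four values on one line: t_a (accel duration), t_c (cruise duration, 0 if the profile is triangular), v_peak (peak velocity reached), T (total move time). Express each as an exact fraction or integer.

vₘ²/aₘ = (7/4)²/7 = 7/16
35/8 ≥ 7/16 ⇒ cruise phase
t_a = (7/4)/7 = 1/4; v_peak = 7/4
d_cruise = 35/8 − 7/16 = 63/16; t_c = (63/16)/(7/4) = 9/4
T = 2·1/4 + 9/4 = 11/4

t_a=1/4 t_c=9/4 v_peak=7/4 T=11/4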